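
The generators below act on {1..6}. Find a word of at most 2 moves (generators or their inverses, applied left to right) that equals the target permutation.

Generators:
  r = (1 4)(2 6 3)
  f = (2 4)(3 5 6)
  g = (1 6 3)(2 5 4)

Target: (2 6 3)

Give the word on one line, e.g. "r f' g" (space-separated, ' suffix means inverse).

r' r'

  after r': (1 4)(2 3 6)
  after r': (2 6 3)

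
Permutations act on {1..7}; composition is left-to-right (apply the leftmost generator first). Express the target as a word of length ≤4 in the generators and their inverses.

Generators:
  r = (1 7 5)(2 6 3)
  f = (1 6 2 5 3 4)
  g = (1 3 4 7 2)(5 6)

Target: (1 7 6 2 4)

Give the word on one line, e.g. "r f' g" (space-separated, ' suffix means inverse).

f' r g

  after f': (1 4 3 5 2 6)
  after r: (1 4 2 3)(5 6 7)
  after g: (1 7 6 2 4)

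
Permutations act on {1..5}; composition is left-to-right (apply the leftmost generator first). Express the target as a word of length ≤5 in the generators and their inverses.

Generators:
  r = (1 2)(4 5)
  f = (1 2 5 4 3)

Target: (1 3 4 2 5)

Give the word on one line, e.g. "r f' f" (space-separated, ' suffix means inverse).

  after r: (1 2)(4 5)
  after f': (2 3 4)
  after f': (1 3 5 2 4)
  after r: (1 3 4 2 5)

r f' f' r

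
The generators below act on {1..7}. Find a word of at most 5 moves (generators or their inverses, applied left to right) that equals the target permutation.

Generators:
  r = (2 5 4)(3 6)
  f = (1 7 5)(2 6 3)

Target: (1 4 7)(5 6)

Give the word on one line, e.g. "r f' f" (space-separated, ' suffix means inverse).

  after r: (2 5 4)(3 6)
  after r: (2 4 5)
  after f': (1 5 3 6 2 4 7)
  after r: (1 4 7)(5 6)

r r f' r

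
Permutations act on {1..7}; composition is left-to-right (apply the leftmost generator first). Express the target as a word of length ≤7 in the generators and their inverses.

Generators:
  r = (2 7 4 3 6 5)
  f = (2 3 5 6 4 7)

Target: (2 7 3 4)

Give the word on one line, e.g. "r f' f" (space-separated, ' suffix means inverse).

f r' f f r

  after f: (2 3 5 6 4 7)
  after r': (2 4)(3 6 7 5)
  after f: (2 7 6)(3 4)
  after f: (3 7 4 5 6)
  after r: (2 7 3 4)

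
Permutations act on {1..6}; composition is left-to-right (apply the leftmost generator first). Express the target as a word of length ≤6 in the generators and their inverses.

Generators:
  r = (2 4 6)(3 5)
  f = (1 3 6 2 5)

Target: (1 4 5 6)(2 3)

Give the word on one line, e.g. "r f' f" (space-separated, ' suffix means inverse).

f r' f' r f

  after f: (1 3 6 2 5)
  after r': (1 5)(2 3 4)
  after f': (1 2)(3 4 6)
  after r: (1 4 2)(3 6 5)
  after f: (1 4 5 6)(2 3)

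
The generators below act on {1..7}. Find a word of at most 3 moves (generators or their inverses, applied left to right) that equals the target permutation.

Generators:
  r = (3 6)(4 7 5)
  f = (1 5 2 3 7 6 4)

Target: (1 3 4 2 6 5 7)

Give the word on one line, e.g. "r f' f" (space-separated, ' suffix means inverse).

f f f

  after f: (1 5 2 3 7 6 4)
  after f: (1 2 7 4 5 3 6)
  after f: (1 3 4 2 6 5 7)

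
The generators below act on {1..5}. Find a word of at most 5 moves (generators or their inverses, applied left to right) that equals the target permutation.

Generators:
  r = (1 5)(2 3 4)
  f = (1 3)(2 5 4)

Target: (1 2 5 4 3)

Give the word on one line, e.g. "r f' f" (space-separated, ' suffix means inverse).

  after r': (1 5)(2 4 3)
  after r': (2 3 4)
  after f': (1 3 5 2)
  after r': (1 2 5 4 3)

r' r' f' r'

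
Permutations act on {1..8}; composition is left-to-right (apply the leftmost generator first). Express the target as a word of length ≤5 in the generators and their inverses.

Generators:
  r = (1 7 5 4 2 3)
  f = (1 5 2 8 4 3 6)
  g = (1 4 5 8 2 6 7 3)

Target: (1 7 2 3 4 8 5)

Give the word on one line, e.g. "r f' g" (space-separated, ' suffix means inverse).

g f g'

  after g: (1 4 5 8 2 6 7 3)
  after f: (1 3 5 4 2)(6 7)
  after g': (1 7 2 3 4 8 5)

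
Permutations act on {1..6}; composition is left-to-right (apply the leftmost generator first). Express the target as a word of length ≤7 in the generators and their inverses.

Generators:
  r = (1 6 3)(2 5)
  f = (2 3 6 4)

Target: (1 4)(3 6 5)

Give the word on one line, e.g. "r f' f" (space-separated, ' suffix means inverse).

r' r' f' r' f

  after r': (1 3 6)(2 5)
  after r': (1 6 3)
  after f': (1 3)(2 4 6)
  after r': (1 6 5 2 4)
  after f: (1 4)(3 6 5)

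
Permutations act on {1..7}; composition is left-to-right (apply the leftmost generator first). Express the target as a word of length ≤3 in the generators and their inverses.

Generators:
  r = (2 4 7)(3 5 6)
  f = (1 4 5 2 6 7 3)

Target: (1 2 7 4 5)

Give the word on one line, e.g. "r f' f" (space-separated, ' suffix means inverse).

  after f': (1 3 7 6 2 5 4)
  after f': (1 7 2 4 3 6 5)
  after r: (1 2 7 4 5)

f' f' r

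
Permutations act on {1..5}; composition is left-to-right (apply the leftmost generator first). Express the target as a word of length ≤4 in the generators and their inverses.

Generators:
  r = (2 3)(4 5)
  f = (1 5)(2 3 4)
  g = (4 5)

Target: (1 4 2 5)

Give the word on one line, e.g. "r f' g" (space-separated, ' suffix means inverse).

f' r

  after f': (1 5)(2 4 3)
  after r: (1 4 2 5)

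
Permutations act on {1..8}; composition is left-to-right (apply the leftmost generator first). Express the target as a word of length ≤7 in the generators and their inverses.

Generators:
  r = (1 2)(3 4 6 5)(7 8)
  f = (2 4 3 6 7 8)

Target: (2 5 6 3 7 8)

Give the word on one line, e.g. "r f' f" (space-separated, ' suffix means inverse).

r r f r' r'

  after r: (1 2)(3 4 6 5)(7 8)
  after r: (3 6)(4 5)
  after f: (2 4 5 3 7 8)
  after r': (1 2 3 8)(4 6)
  after r': (2 5 6 3 7 8)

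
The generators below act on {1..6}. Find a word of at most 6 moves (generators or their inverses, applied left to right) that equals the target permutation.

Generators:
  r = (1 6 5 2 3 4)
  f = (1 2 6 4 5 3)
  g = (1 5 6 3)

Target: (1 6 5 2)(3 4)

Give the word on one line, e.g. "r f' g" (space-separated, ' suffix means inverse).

  after g': (1 3 6 5)
  after f: (2 6 3 4 5)
  after g': (1 3 4)(2 5)
  after g': (1 6 5 2)(3 4)

g' f g' g'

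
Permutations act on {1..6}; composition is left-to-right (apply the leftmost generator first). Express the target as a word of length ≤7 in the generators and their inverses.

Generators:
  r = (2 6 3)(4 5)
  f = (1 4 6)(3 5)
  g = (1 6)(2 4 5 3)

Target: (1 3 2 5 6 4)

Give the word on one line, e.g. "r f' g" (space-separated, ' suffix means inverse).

  after f: (1 4 6)(3 5)
  after g': (1 2 3 4)
  after g': (1 3 2 5 4 6)
  after f': (1 5)(2 3)
  after f': (1 3 2 5 6 4)

f g' g' f' f'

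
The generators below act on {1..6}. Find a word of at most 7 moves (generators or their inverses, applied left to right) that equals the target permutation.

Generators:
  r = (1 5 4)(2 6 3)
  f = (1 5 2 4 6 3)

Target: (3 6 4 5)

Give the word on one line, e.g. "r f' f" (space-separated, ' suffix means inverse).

  after f: (1 5 2 4 6 3)
  after f: (1 2 6)(3 5 4)
  after f: (1 4)(2 3)(5 6)
  after r': (1 5 2 6)
  after r': (3 6 4 5)

f f f r' r'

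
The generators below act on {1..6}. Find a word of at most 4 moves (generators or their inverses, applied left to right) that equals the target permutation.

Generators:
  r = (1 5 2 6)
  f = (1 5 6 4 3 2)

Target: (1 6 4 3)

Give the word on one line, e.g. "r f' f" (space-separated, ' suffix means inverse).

  after f: (1 5 6 4 3 2)
  after r': (2 6 4 3 5)
  after r': (1 6 4 3)

f r' r'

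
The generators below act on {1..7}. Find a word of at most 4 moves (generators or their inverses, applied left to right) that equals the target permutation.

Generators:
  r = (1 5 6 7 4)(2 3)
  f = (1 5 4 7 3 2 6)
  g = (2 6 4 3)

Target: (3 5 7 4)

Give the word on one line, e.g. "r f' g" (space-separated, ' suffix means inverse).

  after f': (1 6 2 3 7 4 5)
  after r': (1 5 4)(3 6)
  after r': (2 3 5 7 6)
  after g: (3 5 7 4)

f' r' r' g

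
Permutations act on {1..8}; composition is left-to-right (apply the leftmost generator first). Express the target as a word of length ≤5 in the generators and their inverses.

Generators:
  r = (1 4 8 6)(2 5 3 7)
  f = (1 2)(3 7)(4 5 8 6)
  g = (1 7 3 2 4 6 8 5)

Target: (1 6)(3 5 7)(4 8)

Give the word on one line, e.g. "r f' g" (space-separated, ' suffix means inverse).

  after r': (1 6 8 4)(2 7 3 5)
  after f': (1 8 6 5)(2 3 4)
  after g: (1 5 7 3 6)
  after f: (1 8 6 2)(3 4 5)
  after f: (1 6)(3 5 7)(4 8)

r' f' g f f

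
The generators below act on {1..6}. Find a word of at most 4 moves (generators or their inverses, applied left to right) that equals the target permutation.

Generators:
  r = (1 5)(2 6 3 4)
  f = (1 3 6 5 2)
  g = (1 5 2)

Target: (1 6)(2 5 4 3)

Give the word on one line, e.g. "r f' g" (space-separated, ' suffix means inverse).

  after f: (1 3 6 5 2)
  after r': (1 6)(2 5 4 3)

f r'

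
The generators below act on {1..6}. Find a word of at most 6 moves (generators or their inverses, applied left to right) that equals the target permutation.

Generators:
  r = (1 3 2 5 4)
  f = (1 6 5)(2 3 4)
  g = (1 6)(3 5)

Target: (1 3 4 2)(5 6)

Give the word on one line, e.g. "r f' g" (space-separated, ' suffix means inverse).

  after g': (1 6)(3 5)
  after r': (1 6 4 5)(2 3)
  after g': (2 5 6 4 3)
  after f': (1 5)(2 6 3 4)
  after g': (1 3 4 2)(5 6)

g' r' g' f' g'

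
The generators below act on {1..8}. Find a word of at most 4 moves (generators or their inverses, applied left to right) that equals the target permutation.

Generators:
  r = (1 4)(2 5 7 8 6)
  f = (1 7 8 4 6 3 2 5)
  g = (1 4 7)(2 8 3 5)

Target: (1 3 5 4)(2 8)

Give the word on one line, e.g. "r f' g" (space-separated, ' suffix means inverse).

  after g: (1 4 7)(2 8 3 5)
  after f: (1 6 3)(2 4 8)
  after f: (1 3 7 8 5)(2 6)
  after r': (1 3 5 4)(2 8)

g f f r'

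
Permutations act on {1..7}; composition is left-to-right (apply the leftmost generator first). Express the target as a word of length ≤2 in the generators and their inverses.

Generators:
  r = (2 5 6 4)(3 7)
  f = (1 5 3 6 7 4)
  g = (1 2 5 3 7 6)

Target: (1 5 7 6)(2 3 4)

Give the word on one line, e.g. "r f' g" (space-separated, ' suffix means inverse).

  after r: (2 5 6 4)(3 7)
  after f: (1 5 7 6)(2 3 4)

r f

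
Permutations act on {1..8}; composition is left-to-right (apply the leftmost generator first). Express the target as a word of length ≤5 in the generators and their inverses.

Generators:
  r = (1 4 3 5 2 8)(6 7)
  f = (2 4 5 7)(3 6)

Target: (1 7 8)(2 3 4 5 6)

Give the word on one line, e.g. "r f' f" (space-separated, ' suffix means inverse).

f r f f

  after f: (2 4 5 7)(3 6)
  after r: (1 4 2 3 7 8)(5 6)
  after f: (1 5 3 2 6 7 8)
  after f: (1 7 8)(2 3 4 5 6)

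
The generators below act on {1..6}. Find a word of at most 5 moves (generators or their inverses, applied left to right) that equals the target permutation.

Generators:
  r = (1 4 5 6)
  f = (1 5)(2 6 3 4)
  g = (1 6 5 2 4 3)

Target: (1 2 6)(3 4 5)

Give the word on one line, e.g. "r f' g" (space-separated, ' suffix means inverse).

f r' f r'

  after f: (1 5)(2 6 3 4)
  after r': (1 4 2 5 6 3)
  after f: (1 2)(3 5)(4 6)
  after r': (1 2 6)(3 4 5)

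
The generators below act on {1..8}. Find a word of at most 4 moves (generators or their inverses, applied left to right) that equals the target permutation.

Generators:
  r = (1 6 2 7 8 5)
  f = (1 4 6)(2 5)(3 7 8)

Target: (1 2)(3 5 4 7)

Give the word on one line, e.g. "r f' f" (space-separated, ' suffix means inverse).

  after r: (1 6 2 7 8 5)
  after f: (2 8)(3 7)(4 6 5)
  after r: (1 6)(2 5 4)(3 8 7)
  after r: (1 2)(3 5 4 7)

r f r r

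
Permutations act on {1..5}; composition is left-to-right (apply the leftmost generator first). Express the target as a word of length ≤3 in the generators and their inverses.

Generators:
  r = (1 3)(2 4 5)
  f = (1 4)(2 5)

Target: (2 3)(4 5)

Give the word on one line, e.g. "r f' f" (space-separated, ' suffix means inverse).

r f r'

  after r: (1 3)(2 4 5)
  after f: (1 3 4 2)
  after r': (2 3)(4 5)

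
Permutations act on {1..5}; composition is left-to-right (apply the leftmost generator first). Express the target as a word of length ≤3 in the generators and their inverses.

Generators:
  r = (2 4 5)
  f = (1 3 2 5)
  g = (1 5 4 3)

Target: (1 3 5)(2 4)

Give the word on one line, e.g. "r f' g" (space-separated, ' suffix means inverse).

  after g': (1 3 4 5)
  after f': (2 3 4)
  after g': (1 3 5)(2 4)

g' f' g'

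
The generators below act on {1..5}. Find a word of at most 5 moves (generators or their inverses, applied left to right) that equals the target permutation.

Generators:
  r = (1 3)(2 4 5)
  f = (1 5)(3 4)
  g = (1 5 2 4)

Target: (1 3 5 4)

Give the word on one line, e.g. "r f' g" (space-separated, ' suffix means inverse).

g' f g' g'

  after g': (1 4 2 5)
  after f: (1 3 4 2)
  after g': (1 3 2 4 5)
  after g': (1 3 5 4)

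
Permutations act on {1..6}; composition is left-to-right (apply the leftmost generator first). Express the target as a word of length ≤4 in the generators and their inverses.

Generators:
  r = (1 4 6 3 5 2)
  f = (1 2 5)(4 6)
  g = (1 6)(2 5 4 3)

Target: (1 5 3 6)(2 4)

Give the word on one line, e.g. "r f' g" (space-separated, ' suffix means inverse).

f' g' f

  after f': (1 5 2)(4 6)
  after g': (1 2 6 5 3 4)
  after f: (1 5 3 6)(2 4)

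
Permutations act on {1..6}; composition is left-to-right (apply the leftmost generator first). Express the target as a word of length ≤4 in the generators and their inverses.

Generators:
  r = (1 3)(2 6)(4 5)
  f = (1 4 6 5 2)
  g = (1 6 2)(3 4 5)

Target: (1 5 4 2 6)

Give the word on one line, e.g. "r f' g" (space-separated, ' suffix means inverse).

f' f'

  after f': (1 2 5 6 4)
  after f': (1 5 4 2 6)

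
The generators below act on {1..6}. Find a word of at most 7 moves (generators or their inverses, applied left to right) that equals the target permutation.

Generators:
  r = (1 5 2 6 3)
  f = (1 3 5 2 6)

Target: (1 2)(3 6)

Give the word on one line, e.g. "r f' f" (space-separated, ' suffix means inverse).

  after f: (1 3 5 2 6)
  after f: (1 5 6 3 2)
  after f: (1 2 3 6 5)
  after r': (1 5 3 2 6)
  after f: (1 2)(3 6)

f f f r' f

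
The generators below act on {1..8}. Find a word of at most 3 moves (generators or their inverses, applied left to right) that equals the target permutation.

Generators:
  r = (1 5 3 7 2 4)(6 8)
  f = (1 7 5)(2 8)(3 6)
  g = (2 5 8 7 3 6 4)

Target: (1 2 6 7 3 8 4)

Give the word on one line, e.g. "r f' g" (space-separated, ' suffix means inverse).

f r

  after f: (1 7 5)(2 8)(3 6)
  after r: (1 2 6 7 3 8 4)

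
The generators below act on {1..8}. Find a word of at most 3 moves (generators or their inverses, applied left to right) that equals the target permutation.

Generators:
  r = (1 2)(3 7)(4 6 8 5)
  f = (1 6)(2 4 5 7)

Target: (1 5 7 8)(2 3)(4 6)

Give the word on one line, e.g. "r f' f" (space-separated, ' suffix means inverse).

f' r' f

  after f': (1 6)(2 7 5 4)
  after r': (1 4)(2 3 7 8 6)
  after f: (1 5 7 8)(2 3)(4 6)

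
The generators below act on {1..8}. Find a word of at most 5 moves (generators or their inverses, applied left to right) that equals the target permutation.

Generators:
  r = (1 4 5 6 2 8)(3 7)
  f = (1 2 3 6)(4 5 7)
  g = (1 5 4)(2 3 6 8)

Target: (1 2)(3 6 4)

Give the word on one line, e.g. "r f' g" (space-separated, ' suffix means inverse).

f' r' g' f

  after f': (1 6 3 2)(4 7 5)
  after r': (1 5)(2 8)(3 6 7 4)
  after g': (2 6 7 5 4)
  after f: (1 2)(3 6 4)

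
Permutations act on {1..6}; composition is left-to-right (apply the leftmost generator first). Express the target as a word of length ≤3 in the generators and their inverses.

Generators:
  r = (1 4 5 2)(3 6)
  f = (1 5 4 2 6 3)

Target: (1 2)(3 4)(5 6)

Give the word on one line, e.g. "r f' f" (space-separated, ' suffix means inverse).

f' f' f'

  after f': (1 3 6 2 4 5)
  after f': (1 6 4)(2 5 3)
  after f': (1 2)(3 4)(5 6)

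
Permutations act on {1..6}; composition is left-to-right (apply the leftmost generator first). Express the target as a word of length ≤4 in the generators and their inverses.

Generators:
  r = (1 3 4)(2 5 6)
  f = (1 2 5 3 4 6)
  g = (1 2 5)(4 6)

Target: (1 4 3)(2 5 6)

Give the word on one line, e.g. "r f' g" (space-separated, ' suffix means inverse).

  after r: (1 3 4)(2 5 6)
  after g': (1 3 6)(4 5)
  after f: (1 4 3)(2 5 6)

r g' f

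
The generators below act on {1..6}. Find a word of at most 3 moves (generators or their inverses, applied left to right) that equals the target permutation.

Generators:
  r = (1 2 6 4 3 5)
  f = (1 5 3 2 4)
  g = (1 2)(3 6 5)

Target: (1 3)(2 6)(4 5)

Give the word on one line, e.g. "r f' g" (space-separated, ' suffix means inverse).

  after f: (1 5 3 2 4)
  after r': (1 3)(2 6)(4 5)

f r'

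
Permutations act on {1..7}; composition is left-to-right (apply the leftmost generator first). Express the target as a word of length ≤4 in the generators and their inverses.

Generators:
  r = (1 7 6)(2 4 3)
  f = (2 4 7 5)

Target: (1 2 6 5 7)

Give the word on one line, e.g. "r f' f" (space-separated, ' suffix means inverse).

r f r f

  after r: (1 7 6)(2 4 3)
  after f: (1 5 2 7 6)(3 4)
  after r: (1 5 4 2 6 7)
  after f: (1 2 6 5 7)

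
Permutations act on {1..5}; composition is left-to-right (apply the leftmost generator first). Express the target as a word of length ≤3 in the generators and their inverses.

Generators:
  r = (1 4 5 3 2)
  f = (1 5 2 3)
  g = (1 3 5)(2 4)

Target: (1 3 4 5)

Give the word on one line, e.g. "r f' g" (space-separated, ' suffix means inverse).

f r

  after f: (1 5 2 3)
  after r: (1 3 4 5)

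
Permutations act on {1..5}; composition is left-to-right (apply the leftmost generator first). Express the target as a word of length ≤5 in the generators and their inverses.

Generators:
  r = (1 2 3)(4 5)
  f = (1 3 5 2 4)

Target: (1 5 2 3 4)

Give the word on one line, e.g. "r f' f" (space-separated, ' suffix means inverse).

r r f

  after r: (1 2 3)(4 5)
  after r: (1 3 2)
  after f: (1 5 2 3 4)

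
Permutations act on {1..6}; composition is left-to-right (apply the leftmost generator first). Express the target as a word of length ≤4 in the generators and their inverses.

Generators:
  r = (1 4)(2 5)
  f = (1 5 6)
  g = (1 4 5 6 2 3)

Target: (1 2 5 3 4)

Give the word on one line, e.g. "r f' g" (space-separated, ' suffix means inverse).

f g g f

  after f: (1 5 6)
  after g: (1 6 4 5 2 3)
  after g: (1 2)(3 4 6 5)
  after f: (1 2 5 3 4)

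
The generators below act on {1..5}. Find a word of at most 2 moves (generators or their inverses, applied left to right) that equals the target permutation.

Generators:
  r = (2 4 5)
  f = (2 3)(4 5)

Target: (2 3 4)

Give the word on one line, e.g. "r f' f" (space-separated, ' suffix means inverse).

f r

  after f: (2 3)(4 5)
  after r: (2 3 4)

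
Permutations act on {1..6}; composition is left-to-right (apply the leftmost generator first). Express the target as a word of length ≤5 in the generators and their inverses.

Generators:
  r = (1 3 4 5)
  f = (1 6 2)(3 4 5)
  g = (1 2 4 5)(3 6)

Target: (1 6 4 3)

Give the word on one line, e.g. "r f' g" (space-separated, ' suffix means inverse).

  after r': (1 5 4 3)
  after r': (1 4)(3 5)
  after g': (1 2)(3 4 5 6)
  after f': (1 6 5)
  after r': (1 6 4 3)

r' r' g' f' r'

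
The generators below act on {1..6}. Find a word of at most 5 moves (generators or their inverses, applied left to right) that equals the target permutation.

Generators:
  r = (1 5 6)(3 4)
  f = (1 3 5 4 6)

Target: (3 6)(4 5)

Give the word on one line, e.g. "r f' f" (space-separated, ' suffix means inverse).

r' r' r' f' r

  after r': (1 6 5)(3 4)
  after r': (1 5 6)
  after r': (3 4)
  after f': (1 6 4)(3 5)
  after r: (3 6)(4 5)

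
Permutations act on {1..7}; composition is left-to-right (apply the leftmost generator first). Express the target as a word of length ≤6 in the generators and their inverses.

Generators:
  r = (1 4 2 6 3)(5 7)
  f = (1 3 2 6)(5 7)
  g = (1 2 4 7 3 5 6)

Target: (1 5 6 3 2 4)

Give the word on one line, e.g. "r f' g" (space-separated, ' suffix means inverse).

g' g' g' r' g'

  after g': (1 6 5 3 7 4 2)
  after g': (1 5 7 2 6 3 4)
  after g': (1 3 2 5 4 6 7)
  after r': (1 6 5)(2 7 3 4)
  after g': (1 5 6 3 2 4)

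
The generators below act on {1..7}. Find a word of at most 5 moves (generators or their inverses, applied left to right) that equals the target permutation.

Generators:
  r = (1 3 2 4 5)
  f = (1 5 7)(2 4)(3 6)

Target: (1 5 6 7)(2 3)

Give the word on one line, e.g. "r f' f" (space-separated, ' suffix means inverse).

  after r': (1 5 4 2 3)
  after f: (1 7)(2 6 3 5)
  after r': (1 7 5 3 4 2 6)
  after f': (1 5 6 7)(2 3)

r' f r' f'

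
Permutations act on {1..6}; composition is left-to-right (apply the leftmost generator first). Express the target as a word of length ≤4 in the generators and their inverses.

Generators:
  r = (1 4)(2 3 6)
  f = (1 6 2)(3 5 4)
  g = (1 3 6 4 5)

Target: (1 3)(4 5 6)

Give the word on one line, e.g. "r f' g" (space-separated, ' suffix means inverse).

f' r

  after f': (1 2 6)(3 4 5)
  after r: (1 3)(4 5 6)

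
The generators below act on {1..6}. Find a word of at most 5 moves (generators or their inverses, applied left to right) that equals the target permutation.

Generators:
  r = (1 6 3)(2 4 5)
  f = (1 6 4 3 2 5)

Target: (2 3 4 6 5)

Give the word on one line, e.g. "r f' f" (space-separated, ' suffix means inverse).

r' f' r f

  after r': (1 3 6)(2 5 4)
  after f': (1 4 3)(5 6)
  after r: (1 5 3 6 2 4)
  after f: (2 3 4 6 5)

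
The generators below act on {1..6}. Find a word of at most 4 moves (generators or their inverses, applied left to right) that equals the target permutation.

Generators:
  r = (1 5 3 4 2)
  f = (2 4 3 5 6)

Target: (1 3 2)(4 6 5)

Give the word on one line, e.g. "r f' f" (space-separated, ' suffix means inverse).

r f'

  after r: (1 5 3 4 2)
  after f': (1 3 2)(4 6 5)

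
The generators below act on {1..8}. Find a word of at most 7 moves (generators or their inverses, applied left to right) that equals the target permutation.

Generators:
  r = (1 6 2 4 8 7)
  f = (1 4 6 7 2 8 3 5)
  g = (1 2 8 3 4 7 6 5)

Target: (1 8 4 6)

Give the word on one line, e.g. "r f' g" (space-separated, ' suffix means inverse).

  after r': (1 7 8 4 2 6)
  after g: (1 6 2 5)(3 4 8 7)
  after r': (2 5 7 3)
  after g: (1 2)(3 8)(4 7)(5 6)
  after g: (1 8 4 6)

r' g r' g g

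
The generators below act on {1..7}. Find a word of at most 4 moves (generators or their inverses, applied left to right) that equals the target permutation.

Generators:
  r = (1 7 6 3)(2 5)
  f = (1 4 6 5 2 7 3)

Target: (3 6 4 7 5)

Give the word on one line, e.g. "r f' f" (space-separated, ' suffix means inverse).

f' r

  after f': (1 3 7 2 5 6 4)
  after r: (3 6 4 7 5)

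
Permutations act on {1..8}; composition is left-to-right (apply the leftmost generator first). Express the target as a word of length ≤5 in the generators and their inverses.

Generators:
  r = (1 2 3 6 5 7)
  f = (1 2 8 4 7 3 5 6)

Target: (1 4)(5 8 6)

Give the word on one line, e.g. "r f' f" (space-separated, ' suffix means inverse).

r' r' f' f' f'

  after r': (1 7 5 6 3 2)
  after r': (1 5 3)(2 7 6)
  after f': (1 3 6)(2 4 8)(5 7)
  after f': (1 7 3 5 4 2 8)
  after f': (1 4)(5 8 6)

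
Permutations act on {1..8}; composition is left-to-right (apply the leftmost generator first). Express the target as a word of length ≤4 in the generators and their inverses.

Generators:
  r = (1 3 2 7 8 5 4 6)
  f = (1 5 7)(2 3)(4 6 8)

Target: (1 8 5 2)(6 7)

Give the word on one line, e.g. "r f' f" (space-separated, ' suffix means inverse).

  after f: (1 5 7)(2 3)(4 6 8)
  after r': (1 8 5 2)(6 7)

f r'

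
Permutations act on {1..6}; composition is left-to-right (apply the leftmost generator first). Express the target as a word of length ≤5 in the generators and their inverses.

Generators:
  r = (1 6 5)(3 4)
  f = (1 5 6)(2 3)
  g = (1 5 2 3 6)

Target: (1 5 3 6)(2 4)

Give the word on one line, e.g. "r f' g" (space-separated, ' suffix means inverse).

g r' f'

  after g: (1 5 2 3 6)
  after r': (1 6 5 2 4 3)
  after f': (1 5 3 6)(2 4)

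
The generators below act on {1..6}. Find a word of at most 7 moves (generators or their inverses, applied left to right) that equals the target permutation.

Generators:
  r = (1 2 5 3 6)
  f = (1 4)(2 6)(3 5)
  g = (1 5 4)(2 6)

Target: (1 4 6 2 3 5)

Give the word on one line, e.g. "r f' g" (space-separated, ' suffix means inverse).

r f g r' f

  after r: (1 2 5 3 6)
  after f: (1 6 4)(2 3)
  after g: (1 2 3 6)(4 5)
  after r': (2 5 4)
  after f: (1 4 6 2 3 5)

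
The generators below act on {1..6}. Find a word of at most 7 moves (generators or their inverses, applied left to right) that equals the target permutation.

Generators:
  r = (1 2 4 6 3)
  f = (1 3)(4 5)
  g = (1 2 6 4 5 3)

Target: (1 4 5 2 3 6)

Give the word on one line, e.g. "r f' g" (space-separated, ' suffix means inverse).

r f g f' r'

  after r: (1 2 4 6 3)
  after f: (1 2 5 4 6)
  after g: (1 6 2 3)
  after f': (1 6 2)(4 5)
  after r': (1 4 5 2 3 6)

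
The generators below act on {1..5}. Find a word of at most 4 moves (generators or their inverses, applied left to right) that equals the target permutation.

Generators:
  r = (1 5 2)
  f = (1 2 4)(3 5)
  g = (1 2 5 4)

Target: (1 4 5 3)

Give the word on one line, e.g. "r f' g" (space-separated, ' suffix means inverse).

  after f: (1 2 4)(3 5)
  after g': (2 5 3)
  after g': (1 4 5 3)

f g' g'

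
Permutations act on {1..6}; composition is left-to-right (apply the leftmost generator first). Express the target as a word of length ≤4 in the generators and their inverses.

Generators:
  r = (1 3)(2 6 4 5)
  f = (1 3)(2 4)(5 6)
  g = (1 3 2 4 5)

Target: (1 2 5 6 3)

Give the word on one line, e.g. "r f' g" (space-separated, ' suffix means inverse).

  after g': (1 5 4 2 3)
  after r': (1 4 5 6 2)
  after g': (1 2 5 6 3)

g' r' g'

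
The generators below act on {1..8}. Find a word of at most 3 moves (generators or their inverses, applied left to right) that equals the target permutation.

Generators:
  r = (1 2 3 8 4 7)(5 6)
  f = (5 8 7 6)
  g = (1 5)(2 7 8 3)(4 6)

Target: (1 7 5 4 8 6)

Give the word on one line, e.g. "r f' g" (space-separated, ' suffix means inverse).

r g

  after r: (1 2 3 8 4 7)(5 6)
  after g: (1 7 5 4 8 6)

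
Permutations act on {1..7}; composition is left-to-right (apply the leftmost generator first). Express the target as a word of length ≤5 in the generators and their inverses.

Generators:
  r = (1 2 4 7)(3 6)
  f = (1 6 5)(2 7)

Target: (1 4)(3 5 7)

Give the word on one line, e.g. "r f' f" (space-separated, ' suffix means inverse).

r f r'

  after r: (1 2 4 7)(3 6)
  after f: (1 7 6 3 5)(2 4)
  after r': (1 4)(3 5 7)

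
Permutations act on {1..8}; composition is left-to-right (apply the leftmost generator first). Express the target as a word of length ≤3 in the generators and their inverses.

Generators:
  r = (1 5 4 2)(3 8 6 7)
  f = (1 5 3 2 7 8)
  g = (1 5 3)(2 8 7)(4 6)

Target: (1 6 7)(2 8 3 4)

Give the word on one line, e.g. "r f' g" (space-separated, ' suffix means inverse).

  after f': (1 8 7 2 3 5)
  after r: (1 6 7)(2 8 3 4)

f' r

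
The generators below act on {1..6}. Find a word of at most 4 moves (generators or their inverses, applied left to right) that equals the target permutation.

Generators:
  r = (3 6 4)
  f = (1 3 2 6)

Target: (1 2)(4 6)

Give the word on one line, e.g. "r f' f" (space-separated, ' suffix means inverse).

f f r'

  after f: (1 3 2 6)
  after f: (1 2)(3 6)
  after r': (1 2)(4 6)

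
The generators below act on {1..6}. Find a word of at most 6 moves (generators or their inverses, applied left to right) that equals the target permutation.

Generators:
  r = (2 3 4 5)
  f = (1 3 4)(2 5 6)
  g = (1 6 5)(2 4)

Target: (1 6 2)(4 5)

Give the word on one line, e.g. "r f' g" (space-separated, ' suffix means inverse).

  after g': (1 5 6)(2 4)
  after r': (1 4 5 6)(2 3)
  after g': (1 2 3 4 6 5)
  after f': (1 6 2)(4 5)

g' r' g' f'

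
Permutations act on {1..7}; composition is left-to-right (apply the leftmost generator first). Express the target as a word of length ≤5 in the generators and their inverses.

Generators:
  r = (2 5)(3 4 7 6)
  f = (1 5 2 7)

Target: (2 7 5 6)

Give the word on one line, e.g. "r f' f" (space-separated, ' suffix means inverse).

  after f': (1 7 2 5)
  after r': (1 4 3 6 7 5)
  after f': (1 4 3 6 2 5 7)
  after r: (1 7)(5 6)
  after f: (2 7 5 6)

f' r' f' r f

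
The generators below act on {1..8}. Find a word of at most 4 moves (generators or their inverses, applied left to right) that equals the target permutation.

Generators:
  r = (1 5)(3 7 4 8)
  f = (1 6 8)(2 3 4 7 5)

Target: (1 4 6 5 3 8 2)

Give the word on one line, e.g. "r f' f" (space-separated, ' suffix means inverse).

r f' r

  after r: (1 5)(3 7 4 8)
  after f': (1 7 3 4 6)(2 5 8)
  after r: (1 4 6 5 3 8 2)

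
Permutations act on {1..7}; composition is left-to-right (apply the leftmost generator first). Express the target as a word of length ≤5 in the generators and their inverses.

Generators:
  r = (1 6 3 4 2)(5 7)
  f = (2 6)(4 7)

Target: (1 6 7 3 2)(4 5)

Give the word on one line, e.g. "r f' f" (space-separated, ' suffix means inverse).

  after f: (2 6)(4 7)
  after r': (1 2)(3 6 4 5 7)
  after f: (1 6 7 3 2)(4 5)

f r' f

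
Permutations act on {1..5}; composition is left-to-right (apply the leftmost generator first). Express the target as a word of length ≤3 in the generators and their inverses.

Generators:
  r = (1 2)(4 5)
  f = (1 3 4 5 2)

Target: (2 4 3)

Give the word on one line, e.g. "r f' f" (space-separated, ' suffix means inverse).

  after f': (1 2 5 4 3)
  after r': (2 4 3)

f' r'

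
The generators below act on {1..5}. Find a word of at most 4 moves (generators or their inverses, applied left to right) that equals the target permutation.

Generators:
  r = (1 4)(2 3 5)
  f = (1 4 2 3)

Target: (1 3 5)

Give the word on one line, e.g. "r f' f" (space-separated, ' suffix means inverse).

  after f': (1 3 2 4)
  after r: (1 5 2)
  after r: (1 2 4)(3 5)
  after f: (1 3 5)

f' r r f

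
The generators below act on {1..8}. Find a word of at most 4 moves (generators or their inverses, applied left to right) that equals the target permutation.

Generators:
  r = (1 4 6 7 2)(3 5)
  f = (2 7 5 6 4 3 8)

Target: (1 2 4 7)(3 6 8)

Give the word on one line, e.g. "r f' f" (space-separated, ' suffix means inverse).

f f f r'

  after f: (2 7 5 6 4 3 8)
  after f: (2 5 4 8 7 6 3)
  after f: (2 6 8 5 3 7 4)
  after r': (1 2 4 7)(3 6 8)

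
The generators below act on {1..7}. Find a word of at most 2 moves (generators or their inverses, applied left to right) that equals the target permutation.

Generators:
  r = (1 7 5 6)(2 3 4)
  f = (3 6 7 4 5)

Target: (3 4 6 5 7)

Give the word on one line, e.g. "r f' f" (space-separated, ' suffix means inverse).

  after f': (3 5 4 7 6)
  after f': (3 4 6 5 7)

f' f'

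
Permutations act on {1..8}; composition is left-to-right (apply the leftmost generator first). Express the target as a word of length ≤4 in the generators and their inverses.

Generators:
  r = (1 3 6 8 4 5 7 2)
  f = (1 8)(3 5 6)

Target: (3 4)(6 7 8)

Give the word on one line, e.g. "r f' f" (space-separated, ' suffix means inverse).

  after r': (1 2 7 5 4 8 6 3)
  after f: (1 2 7 6 5 4)(3 8)
  after r: (3 4)(6 7 8)

r' f r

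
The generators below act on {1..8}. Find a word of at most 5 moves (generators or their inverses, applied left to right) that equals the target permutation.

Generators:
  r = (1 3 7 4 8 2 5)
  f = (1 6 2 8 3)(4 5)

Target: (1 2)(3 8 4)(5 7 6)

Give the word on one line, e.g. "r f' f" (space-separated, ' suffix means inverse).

  after r': (1 5 2 8 4 7 3)
  after r': (1 2 4 3 5 8 7)
  after f: (1 8 7 6 2 5 3 4)
  after r: (1 2)(3 8 4)(5 7 6)

r' r' f r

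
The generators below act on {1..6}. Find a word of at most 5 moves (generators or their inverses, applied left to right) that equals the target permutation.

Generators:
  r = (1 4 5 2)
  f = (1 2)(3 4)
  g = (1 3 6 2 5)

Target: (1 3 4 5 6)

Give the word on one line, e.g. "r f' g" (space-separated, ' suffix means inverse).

  after f: (1 2)(3 4)
  after g: (1 5)(2 3 4 6)
  after g: (2 6 5 3 4)
  after g: (1 3 4 5 6)

f g g g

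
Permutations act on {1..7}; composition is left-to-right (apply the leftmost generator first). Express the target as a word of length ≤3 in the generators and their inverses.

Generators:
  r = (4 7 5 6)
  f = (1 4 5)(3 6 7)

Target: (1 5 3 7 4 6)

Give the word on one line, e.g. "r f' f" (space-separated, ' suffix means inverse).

  after r: (4 7 5 6)
  after f: (1 4 3 6 5 7)
  after f: (1 5 3 7 4 6)

r f f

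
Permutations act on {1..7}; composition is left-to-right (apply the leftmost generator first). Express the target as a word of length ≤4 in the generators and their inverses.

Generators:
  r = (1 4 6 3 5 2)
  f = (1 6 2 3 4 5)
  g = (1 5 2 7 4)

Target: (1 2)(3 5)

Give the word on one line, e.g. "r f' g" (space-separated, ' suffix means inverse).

  after r': (1 2 5 3 6 4)
  after r': (1 5 6)(2 3 4)
  after r': (1 3)(2 6)(4 5)
  after f': (1 2)(3 5)

r' r' r' f'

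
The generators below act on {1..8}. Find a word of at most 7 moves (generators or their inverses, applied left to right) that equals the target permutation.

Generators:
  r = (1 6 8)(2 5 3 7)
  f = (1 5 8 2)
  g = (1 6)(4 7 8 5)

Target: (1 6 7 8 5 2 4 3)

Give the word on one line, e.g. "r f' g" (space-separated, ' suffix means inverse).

  after g: (1 6)(4 7 8 5)
  after r': (2 7 6 8)(3 5 4)
  after g': (1 6 7)(2 4 3 8)
  after f': (1 6 7 2 4 3 5)
  after f': (1 6 7 8 5 2 4 3)

g r' g' f' f'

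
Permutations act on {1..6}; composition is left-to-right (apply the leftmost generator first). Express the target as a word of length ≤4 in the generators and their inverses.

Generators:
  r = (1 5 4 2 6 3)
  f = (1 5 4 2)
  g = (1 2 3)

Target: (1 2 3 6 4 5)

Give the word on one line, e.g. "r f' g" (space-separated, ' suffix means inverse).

f' r g' r'

  after f': (1 2 4 5)
  after r: (1 6 3)
  after g': (1 6 2)
  after r': (1 2 3 6 4 5)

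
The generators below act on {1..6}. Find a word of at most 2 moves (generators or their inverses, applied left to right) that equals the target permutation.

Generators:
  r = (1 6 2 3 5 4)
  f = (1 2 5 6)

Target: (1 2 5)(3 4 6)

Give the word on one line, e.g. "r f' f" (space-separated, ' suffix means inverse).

  after r: (1 6 2 3 5 4)
  after r: (1 2 5)(3 4 6)

r r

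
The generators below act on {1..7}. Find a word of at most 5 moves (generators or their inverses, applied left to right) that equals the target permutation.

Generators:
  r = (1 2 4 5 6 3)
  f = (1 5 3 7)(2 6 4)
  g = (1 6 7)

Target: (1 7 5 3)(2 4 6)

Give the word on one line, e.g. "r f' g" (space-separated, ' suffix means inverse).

r g r' f'

  after r: (1 2 4 5 6 3)
  after g: (1 2 4 5 7)(3 6)
  after r': (3 5 7)
  after f': (1 7 5 3)(2 4 6)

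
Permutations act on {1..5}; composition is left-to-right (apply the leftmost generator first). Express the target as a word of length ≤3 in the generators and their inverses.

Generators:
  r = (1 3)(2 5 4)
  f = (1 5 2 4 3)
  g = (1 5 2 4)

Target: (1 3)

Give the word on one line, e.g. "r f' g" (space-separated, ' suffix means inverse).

g' f

  after g': (1 4 2 5)
  after f: (1 3)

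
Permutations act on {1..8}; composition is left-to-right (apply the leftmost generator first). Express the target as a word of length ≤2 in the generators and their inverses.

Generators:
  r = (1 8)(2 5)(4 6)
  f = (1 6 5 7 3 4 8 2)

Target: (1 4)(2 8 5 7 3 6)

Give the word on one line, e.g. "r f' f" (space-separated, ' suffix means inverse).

  after f: (1 6 5 7 3 4 8 2)
  after r': (1 4)(2 8 5 7 3 6)

f r'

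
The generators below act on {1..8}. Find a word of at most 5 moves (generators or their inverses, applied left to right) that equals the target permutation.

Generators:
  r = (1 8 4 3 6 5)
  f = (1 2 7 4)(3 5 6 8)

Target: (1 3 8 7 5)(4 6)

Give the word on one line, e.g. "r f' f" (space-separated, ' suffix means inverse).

r f r r f'

  after r: (1 8 4 3 6 5)
  after f: (1 3 8)(2 7 4 5)
  after r: (1 6 5 2 7 3 4)
  after r: (1 5 2 7 6)(4 8)
  after f': (1 3 8 7 5)(4 6)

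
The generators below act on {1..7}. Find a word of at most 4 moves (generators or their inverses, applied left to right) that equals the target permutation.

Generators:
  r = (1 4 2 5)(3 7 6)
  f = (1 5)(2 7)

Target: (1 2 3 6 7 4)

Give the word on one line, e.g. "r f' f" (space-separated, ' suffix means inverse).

f' r'

  after f': (1 5)(2 7)
  after r': (1 2 3 6 7 4)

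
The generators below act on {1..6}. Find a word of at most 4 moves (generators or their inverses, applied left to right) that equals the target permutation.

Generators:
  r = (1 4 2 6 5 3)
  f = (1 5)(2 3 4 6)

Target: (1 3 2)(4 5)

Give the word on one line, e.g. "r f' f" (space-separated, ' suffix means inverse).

f' f' f' r

  after f': (1 5)(2 6 4 3)
  after f': (2 4)(3 6)
  after f': (1 5)(2 3 4 6)
  after r: (1 3 2)(4 5)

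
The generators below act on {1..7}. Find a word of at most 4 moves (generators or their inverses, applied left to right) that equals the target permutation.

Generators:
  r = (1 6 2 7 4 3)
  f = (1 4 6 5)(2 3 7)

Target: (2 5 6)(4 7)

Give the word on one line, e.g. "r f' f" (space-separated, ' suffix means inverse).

  after r': (1 3 4 7 2 6)
  after r': (1 4 2)(3 7 6)
  after f': (2 5 6)(4 7)

r' r' f'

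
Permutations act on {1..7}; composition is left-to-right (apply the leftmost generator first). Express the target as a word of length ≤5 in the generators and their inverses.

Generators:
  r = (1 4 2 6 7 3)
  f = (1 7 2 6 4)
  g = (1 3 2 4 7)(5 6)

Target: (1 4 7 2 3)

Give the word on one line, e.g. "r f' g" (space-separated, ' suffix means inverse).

f f g' g' f'

  after f: (1 7 2 6 4)
  after f: (1 2 4 7 6)
  after g': (1 3)(5 6 7)
  after g': (2 3 7 6 4)
  after f': (1 4 7 2 3)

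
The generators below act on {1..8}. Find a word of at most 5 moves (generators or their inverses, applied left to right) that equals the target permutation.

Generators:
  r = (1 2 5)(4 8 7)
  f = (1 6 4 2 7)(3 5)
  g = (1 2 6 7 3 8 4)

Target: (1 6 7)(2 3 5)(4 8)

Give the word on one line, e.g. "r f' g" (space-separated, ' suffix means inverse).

  after r: (1 2 5)(4 8 7)
  after f: (1 7 2 3 5 6 4 8)
  after f: (2 5 4 8 6)
  after f: (1 6 7)(2 3 5)(4 8)

r f f f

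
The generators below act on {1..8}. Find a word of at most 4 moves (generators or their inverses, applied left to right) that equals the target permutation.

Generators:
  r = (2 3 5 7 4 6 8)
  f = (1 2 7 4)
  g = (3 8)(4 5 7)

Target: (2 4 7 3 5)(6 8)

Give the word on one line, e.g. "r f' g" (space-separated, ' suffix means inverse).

r g' r' r'

  after r: (2 3 5 7 4 6 8)
  after g': (2 8)(3 4 6)
  after r': (2 6)(3 7 5)
  after r': (2 4 7 3 5)(6 8)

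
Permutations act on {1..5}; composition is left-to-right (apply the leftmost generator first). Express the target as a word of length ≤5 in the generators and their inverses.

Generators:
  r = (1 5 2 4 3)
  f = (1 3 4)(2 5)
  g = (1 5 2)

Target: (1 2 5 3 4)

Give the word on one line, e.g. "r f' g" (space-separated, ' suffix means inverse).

  after g': (1 2 5)
  after f': (1 5 4 3)
  after f': (1 2 5 3 4)

g' f' f'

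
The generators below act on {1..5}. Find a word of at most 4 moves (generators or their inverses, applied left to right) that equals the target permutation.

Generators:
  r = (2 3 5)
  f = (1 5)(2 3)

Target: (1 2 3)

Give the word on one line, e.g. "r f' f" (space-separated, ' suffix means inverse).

  after r': (2 5 3)
  after r': (2 3 5)
  after f: (1 5 3)
  after r: (1 2 3)

r' r' f r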